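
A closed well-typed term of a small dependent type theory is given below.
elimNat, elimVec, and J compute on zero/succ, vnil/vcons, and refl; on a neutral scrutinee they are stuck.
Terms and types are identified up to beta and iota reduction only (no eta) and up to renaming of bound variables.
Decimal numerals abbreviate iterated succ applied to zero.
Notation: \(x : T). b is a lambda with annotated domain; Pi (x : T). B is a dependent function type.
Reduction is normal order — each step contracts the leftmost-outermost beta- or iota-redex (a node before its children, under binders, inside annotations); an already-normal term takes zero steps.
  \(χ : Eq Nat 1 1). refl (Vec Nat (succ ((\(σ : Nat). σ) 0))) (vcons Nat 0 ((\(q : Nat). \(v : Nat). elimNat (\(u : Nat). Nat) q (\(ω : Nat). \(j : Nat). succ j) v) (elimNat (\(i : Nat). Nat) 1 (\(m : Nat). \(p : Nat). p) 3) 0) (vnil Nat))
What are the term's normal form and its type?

normal form:
  \(χ : Eq Nat 1 1). refl (Vec Nat 1) (vcons Nat 0 1 (vnil Nat))
the term's type:
  Pi (χ : Eq Nat 1 1). Eq (Vec Nat 1) (vcons Nat 0 1 (vnil Nat)) (vcons Nat 0 1 (vnil Nat))


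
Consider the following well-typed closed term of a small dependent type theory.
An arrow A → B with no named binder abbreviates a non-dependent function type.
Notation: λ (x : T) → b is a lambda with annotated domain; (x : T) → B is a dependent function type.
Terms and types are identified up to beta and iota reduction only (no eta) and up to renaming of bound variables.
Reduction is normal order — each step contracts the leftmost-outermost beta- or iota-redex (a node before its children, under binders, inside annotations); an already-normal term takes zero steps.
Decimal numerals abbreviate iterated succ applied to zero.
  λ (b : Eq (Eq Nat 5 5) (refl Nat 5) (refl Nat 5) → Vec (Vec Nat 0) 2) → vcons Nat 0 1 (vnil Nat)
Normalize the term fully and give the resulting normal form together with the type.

reduced normal form:
  λ (b : Eq (Eq Nat 5 5) (refl Nat 5) (refl Nat 5) → Vec (Vec Nat 0) 2) → vcons Nat 0 1 (vnil Nat)
inferred type:
  (Eq (Eq Nat 5 5) (refl Nat 5) (refl Nat 5) → Vec (Vec Nat 0) 2) → Vec Nat 1
observation: no redex remains anywhere in the term; it is its own normal form.


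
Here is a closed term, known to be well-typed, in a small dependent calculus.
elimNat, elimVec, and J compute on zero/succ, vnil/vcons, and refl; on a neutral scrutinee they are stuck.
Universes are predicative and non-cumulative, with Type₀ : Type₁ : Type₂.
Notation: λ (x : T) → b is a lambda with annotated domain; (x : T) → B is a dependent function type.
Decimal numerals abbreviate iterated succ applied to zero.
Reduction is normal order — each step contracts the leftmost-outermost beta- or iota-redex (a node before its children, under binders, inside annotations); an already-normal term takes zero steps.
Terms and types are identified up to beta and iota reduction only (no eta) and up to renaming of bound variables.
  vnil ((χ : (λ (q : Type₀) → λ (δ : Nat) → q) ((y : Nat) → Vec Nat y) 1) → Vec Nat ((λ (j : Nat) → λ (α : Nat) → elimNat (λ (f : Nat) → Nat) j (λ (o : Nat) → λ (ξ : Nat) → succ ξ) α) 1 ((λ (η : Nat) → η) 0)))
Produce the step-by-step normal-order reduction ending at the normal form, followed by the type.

reduction (normal order):
  vnil ((χ : (λ (q : Type₀) → λ (δ : Nat) → q) ((y : Nat) → Vec Nat y) 1) → Vec Nat ((λ (j : Nat) → λ (α : Nat) → elimNat (λ (f : Nat) → Nat) j (λ (o : Nat) → λ (ξ : Nat) → succ ξ) α) 1 ((λ (η : Nat) → η) 0)))
  ~> vnil ((χ : (λ (q : Nat) → (δ : Nat) → Vec Nat δ) 1) → Vec Nat ((λ (y : Nat) → λ (j : Nat) → elimNat (λ (α : Nat) → Nat) y (λ (f : Nat) → λ (o : Nat) → succ o) j) 1 ((λ (ξ : Nat) → ξ) 0)))
  ~> vnil ((χ : (q : Nat) → Vec Nat q) → Vec Nat ((λ (δ : Nat) → λ (y : Nat) → elimNat (λ (j : Nat) → Nat) δ (λ (α : Nat) → λ (f : Nat) → succ f) y) 1 ((λ (o : Nat) → o) 0)))
  ~> vnil ((χ : (q : Nat) → Vec Nat q) → Vec Nat ((λ (δ : Nat) → elimNat (λ (y : Nat) → Nat) 1 (λ (j : Nat) → λ (α : Nat) → succ α) δ) ((λ (f : Nat) → f) 0)))
  ~> vnil ((χ : (q : Nat) → Vec Nat q) → Vec Nat (elimNat (λ (δ : Nat) → Nat) 1 (λ (y : Nat) → λ (j : Nat) → succ j) ((λ (α : Nat) → α) 0)))
  ~> vnil ((χ : (q : Nat) → Vec Nat q) → Vec Nat (elimNat (λ (δ : Nat) → Nat) 1 (λ (y : Nat) → λ (j : Nat) → succ j) 0))
  ~> vnil ((χ : (q : Nat) → Vec Nat q) → Vec Nat 1)
the term's type:
  Vec ((χ : (q : Nat) → Vec Nat q) → Vec Nat 1) 0


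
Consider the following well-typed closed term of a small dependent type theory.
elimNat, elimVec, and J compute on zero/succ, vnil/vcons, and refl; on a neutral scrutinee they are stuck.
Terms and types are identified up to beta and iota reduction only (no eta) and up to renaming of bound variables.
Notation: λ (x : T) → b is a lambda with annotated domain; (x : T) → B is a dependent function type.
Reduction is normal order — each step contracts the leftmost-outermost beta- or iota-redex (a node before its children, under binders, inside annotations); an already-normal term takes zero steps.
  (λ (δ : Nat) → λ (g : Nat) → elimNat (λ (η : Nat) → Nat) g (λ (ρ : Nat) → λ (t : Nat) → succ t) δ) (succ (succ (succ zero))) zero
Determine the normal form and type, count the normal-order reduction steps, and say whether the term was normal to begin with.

resulting normal form:
  succ (succ (succ zero))
inferred type:
  Nat
reduction steps (normal order): 12
term was already normal: no
first contracted redex: a beta-redex


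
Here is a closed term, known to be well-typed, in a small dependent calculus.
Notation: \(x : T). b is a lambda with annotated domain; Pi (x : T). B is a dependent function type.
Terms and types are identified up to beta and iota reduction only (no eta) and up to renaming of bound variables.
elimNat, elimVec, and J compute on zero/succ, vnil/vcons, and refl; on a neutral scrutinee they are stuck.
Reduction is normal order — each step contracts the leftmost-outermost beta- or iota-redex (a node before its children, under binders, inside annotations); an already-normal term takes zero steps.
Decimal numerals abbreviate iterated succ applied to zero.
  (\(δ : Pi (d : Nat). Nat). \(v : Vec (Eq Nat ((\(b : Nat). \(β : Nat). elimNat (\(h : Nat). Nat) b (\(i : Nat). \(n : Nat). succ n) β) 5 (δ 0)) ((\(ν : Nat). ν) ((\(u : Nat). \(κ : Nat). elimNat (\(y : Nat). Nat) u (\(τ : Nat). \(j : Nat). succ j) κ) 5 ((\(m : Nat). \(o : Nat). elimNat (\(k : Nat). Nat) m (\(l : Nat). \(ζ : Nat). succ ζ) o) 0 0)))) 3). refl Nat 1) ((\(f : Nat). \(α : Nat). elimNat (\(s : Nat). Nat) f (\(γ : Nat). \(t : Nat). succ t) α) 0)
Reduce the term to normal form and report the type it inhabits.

normal form:
  \(δ : Vec (Eq Nat 5 5) 3). refl Nat 1
type:
  Pi (δ : Vec (Eq Nat 5 5) 3). Eq Nat 1 1
observation: the term reaches its normal form after 14 normal-order steps.


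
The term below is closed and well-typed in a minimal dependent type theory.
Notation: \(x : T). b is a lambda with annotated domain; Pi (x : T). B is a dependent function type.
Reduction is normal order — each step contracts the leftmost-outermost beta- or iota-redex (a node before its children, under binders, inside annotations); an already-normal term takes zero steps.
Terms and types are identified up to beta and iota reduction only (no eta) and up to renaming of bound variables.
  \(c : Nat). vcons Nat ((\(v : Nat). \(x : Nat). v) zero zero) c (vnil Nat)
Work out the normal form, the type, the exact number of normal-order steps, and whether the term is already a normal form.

normal form:
  \(c : Nat). vcons Nat zero c (vnil Nat)
inferred type:
  Pi (c : Nat). Vec Nat (succ zero)
steps to reach normal form (normal order): 2
term was already normal: no
first contracted redex: a beta-redex


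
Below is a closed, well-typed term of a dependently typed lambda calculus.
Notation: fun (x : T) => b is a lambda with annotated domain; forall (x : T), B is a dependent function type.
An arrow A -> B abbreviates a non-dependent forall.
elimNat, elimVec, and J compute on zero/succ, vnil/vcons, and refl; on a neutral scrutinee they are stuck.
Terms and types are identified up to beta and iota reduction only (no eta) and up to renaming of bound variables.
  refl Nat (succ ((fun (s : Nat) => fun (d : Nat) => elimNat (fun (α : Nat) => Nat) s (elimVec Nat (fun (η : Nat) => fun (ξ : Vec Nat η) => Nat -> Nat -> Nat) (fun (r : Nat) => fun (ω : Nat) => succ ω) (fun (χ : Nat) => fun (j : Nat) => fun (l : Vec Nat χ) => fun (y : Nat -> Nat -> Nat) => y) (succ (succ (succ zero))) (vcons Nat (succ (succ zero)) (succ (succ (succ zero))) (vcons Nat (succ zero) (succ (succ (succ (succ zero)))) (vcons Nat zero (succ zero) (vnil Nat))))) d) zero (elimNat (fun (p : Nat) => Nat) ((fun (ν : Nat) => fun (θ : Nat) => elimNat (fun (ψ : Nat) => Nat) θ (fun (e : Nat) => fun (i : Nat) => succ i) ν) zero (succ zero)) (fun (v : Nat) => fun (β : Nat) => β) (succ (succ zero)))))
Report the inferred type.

the term's type:
  Eq Nat (succ (succ zero)) (succ (succ zero))


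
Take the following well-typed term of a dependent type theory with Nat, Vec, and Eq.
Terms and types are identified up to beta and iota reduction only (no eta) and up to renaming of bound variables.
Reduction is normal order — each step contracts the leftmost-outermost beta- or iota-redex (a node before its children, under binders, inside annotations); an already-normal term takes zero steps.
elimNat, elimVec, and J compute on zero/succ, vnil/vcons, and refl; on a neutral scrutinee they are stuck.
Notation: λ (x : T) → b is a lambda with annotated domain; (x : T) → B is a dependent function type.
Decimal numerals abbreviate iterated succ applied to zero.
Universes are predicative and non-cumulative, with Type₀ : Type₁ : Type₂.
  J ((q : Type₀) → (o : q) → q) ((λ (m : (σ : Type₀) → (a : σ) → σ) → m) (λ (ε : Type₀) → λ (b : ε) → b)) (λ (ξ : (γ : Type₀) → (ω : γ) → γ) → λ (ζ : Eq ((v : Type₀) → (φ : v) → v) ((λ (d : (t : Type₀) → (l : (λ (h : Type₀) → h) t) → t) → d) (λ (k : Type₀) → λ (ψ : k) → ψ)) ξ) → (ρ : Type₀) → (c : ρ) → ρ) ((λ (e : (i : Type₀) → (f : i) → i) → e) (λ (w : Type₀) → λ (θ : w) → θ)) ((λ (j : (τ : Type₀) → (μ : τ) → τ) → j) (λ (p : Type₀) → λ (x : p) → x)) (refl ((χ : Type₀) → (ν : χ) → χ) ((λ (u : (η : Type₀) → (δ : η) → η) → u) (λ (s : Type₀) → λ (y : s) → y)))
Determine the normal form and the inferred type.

resulting normal form:
  λ (q : Type₀) → λ (o : q) → o
inferred type:
  (q : Type₀) → (o : q) → q


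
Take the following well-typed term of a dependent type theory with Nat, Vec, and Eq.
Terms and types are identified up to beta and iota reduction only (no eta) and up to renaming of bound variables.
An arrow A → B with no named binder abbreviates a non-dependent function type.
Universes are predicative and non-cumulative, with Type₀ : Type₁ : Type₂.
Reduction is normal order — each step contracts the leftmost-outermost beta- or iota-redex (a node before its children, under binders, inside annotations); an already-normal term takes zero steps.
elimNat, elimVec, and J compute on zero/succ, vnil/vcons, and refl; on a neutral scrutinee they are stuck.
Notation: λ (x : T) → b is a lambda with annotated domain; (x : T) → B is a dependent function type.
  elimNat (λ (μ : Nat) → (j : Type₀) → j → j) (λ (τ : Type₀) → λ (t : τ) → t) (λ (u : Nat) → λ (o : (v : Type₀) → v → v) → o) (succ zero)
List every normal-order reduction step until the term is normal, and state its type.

normal-order reduction sequence:
  elimNat (λ (μ : Nat) → (j : Type₀) → j → j) (λ (τ : Type₀) → λ (t : τ) → t) (λ (u : Nat) → λ (o : (v : Type₀) → v → v) → o) (succ zero)
  ~> (λ (μ : Nat) → λ (j : (τ : Type₀) → τ → τ) → j) zero (elimNat (λ (t : Nat) → (u : Type₀) → u → u) (λ (o : Type₀) → λ (v : o) → v) (λ (α : Nat) → λ (s : (χ : Type₀) → χ → χ) → s) zero)
  ~> (λ (μ : (j : Type₀) → j → j) → μ) (elimNat (λ (τ : Nat) → (t : Type₀) → t → t) (λ (u : Type₀) → λ (o : u) → o) (λ (v : Nat) → λ (α : (s : Type₀) → s → s) → α) zero)
  ~> elimNat (λ (μ : Nat) → (j : Type₀) → j → j) (λ (τ : Type₀) → λ (t : τ) → t) (λ (u : Nat) → λ (o : (v : Type₀) → v → v) → o) zero
  ~> λ (μ : Type₀) → λ (j : μ) → j
the term's type:
  (μ : Type₀) → μ → μ


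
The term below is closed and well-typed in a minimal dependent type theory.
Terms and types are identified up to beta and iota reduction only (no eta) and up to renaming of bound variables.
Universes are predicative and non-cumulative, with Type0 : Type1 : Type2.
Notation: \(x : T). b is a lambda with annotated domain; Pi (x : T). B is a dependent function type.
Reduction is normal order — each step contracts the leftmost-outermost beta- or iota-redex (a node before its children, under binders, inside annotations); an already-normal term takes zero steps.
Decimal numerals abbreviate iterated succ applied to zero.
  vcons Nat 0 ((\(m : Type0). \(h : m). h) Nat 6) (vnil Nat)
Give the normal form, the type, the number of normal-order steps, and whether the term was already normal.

normal form:
  vcons Nat 0 6 (vnil Nat)
type:
  Vec Nat 1
normal-order step count: 2
started in normal form: no
first contracted redex: a beta-redex


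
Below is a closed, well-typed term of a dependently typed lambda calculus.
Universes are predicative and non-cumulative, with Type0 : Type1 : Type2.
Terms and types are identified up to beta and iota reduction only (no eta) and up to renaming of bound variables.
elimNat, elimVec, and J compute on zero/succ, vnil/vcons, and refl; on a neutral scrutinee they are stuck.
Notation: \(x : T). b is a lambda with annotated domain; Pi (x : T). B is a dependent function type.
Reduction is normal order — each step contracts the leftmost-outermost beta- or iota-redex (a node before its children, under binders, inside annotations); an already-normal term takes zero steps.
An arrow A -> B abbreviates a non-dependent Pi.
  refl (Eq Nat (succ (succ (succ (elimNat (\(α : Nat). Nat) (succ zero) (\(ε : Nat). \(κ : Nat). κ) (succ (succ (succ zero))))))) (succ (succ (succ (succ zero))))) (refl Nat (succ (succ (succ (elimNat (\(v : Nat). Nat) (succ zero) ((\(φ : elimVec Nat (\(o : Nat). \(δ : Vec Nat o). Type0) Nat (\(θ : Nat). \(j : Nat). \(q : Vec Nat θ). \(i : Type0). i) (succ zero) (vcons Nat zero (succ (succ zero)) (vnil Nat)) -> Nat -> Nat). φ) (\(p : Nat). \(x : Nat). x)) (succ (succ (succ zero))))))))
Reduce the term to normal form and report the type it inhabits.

normal form:
  refl (Eq Nat (succ (succ (succ (succ zero)))) (succ (succ (succ (succ zero))))) (refl Nat (succ (succ (succ (succ zero)))))
the term's type:
  Eq (Eq Nat (succ (succ (succ (succ zero)))) (succ (succ (succ (succ zero))))) (refl Nat (succ (succ (succ (succ zero))))) (refl Nat (succ (succ (succ (succ zero)))))
observation: the term reaches its normal form after 23 normal-order steps.


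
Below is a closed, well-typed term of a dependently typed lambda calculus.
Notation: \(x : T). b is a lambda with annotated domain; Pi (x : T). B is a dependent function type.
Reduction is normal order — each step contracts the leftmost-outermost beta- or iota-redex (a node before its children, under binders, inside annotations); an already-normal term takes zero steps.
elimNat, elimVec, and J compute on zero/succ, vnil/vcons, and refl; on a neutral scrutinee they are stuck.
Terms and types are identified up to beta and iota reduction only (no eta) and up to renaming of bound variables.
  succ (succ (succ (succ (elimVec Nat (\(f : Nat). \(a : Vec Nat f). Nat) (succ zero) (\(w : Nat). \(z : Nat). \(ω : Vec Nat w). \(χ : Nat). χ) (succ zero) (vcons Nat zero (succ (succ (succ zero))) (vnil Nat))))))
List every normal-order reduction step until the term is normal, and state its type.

reduction (normal order):
  succ (succ (succ (succ (elimVec Nat (\(f : Nat). \(a : Vec Nat f). Nat) (succ zero) (\(w : Nat). \(z : Nat). \(ω : Vec Nat w). \(χ : Nat). χ) (succ zero) (vcons Nat zero (succ (succ (succ zero))) (vnil Nat))))))
  ~> succ (succ (succ (succ ((\(f : Nat). \(a : Nat). \(w : Vec Nat f). \(z : Nat). z) zero (succ (succ (succ zero))) (vnil Nat) (elimVec Nat (\(ω : Nat). \(χ : Vec Nat ω). Nat) (succ zero) (\(μ : Nat). \(s : Nat). \(r : Vec Nat μ). \(β : Nat). β) zero (vnil Nat))))))
  ~> succ (succ (succ (succ ((\(f : Nat). \(a : Vec Nat zero). \(w : Nat). w) (succ (succ (succ zero))) (vnil Nat) (elimVec Nat (\(z : Nat). \(ω : Vec Nat z). Nat) (succ zero) (\(χ : Nat). \(μ : Nat). \(s : Vec Nat χ). \(r : Nat). r) zero (vnil Nat))))))
  ~> succ (succ (succ (succ ((\(f : Vec Nat zero). \(a : Nat). a) (vnil Nat) (elimVec Nat (\(w : Nat). \(z : Vec Nat w). Nat) (succ zero) (\(ω : Nat). \(χ : Nat). \(μ : Vec Nat ω). \(s : Nat). s) zero (vnil Nat))))))
  ~> succ (succ (succ (succ ((\(f : Nat). f) (elimVec Nat (\(a : Nat). \(w : Vec Nat a). Nat) (succ zero) (\(z : Nat). \(ω : Nat). \(χ : Vec Nat z). \(μ : Nat). μ) zero (vnil Nat))))))
  ~> succ (succ (succ (succ (elimVec Nat (\(f : Nat). \(a : Vec Nat f). Nat) (succ zero) (\(w : Nat). \(z : Nat). \(ω : Vec Nat w). \(χ : Nat). χ) zero (vnil Nat)))))
  ~> succ (succ (succ (succ (succ zero))))
type:
  Nat


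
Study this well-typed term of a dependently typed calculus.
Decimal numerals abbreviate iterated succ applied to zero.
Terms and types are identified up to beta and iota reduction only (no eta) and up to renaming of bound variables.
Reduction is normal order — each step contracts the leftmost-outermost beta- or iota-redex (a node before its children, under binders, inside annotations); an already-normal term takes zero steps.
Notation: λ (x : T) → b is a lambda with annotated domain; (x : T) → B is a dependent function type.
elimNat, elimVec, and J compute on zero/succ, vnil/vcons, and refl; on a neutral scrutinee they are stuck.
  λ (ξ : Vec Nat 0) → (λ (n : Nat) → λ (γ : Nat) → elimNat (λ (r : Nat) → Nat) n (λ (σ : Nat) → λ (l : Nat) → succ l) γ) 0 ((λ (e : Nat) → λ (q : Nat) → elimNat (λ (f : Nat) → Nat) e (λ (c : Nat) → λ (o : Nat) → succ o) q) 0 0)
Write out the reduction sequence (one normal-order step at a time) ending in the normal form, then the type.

normal-order reduction sequence:
  λ (ξ : Vec Nat 0) → (λ (n : Nat) → λ (γ : Nat) → elimNat (λ (r : Nat) → Nat) n (λ (σ : Nat) → λ (l : Nat) → succ l) γ) 0 ((λ (e : Nat) → λ (q : Nat) → elimNat (λ (f : Nat) → Nat) e (λ (c : Nat) → λ (o : Nat) → succ o) q) 0 0)
  ~> λ (ξ : Vec Nat 0) → (λ (n : Nat) → elimNat (λ (γ : Nat) → Nat) 0 (λ (r : Nat) → λ (σ : Nat) → succ σ) n) ((λ (l : Nat) → λ (e : Nat) → elimNat (λ (q : Nat) → Nat) l (λ (f : Nat) → λ (c : Nat) → succ c) e) 0 0)
  ~> λ (ξ : Vec Nat 0) → elimNat (λ (n : Nat) → Nat) 0 (λ (γ : Nat) → λ (r : Nat) → succ r) ((λ (σ : Nat) → λ (l : Nat) → elimNat (λ (e : Nat) → Nat) σ (λ (q : Nat) → λ (f : Nat) → succ f) l) 0 0)
  ~> λ (ξ : Vec Nat 0) → elimNat (λ (n : Nat) → Nat) 0 (λ (γ : Nat) → λ (r : Nat) → succ r) ((λ (σ : Nat) → elimNat (λ (l : Nat) → Nat) 0 (λ (e : Nat) → λ (q : Nat) → succ q) σ) 0)
  ~> λ (ξ : Vec Nat 0) → elimNat (λ (n : Nat) → Nat) 0 (λ (γ : Nat) → λ (r : Nat) → succ r) (elimNat (λ (σ : Nat) → Nat) 0 (λ (l : Nat) → λ (e : Nat) → succ e) 0)
  ~> λ (ξ : Vec Nat 0) → elimNat (λ (n : Nat) → Nat) 0 (λ (γ : Nat) → λ (r : Nat) → succ r) 0
  ~> λ (ξ : Vec Nat 0) → 0
type:
  (ξ : Vec Nat 0) → Nat


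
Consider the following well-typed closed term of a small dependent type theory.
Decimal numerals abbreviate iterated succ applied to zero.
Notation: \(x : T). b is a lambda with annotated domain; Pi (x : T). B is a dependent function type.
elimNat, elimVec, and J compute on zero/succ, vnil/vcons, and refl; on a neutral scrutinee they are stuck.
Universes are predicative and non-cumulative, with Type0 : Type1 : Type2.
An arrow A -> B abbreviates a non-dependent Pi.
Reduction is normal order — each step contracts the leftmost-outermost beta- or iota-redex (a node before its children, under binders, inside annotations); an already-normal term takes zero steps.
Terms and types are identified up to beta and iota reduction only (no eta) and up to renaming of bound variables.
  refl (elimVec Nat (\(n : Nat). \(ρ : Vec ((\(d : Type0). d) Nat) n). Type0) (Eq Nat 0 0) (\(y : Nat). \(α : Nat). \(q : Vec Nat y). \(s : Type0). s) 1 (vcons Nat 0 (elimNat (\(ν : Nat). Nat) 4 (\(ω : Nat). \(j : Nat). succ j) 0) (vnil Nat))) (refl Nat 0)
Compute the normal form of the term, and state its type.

normal form:
  refl (Eq Nat 0 0) (refl Nat 0)
the term's type:
  Eq (Eq Nat 0 0) (refl Nat 0) (refl Nat 0)
observation: the first redex contracted is an elimVec iota-redex; the normal form is reached in 6 normal-order steps.


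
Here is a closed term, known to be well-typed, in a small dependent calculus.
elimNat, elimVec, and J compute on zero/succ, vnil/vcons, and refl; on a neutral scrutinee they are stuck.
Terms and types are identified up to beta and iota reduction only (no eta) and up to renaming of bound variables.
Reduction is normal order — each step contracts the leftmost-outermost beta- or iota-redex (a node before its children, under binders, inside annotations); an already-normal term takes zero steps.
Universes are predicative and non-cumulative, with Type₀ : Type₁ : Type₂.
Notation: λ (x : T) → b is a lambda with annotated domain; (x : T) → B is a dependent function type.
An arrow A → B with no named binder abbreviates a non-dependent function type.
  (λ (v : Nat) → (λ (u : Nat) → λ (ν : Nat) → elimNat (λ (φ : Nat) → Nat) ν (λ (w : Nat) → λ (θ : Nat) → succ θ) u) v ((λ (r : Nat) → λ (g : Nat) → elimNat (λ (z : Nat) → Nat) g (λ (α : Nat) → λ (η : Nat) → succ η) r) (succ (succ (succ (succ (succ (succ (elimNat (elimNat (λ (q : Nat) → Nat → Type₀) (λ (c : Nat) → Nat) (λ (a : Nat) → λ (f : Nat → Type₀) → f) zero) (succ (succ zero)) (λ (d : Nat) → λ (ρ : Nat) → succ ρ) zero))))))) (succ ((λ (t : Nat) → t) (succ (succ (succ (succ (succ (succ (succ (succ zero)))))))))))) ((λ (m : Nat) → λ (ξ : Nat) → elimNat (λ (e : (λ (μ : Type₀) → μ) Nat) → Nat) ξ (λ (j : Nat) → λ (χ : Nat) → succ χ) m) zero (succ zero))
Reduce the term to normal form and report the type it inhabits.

normal form:
  succ (succ (succ (succ (succ (succ (succ (succ (succ (succ (succ (succ (succ (succ (succ (succ (succ (succ zero)))))))))))))))))
inferred type:
  Nat
observation: reduction starts at a beta-redex, and 39 normal-order steps reach the normal form.


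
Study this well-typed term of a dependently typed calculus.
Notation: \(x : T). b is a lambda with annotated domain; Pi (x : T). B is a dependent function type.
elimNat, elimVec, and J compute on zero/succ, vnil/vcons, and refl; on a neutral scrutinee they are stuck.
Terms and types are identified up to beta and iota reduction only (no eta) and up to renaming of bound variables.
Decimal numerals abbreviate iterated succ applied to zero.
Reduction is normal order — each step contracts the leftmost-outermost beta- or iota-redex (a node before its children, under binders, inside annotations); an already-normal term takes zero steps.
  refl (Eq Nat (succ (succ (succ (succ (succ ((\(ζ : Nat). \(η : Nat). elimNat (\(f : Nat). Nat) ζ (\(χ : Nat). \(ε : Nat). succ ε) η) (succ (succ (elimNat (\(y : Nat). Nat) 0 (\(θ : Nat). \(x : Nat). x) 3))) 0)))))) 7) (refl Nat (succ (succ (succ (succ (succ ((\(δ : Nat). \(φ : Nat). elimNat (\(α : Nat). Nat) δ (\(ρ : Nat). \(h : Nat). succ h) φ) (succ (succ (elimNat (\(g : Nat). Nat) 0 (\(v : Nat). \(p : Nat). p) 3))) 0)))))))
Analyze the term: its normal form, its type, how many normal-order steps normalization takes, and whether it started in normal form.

reduced normal form:
  refl (Eq Nat 7 7) (refl Nat 7)
the term's type:
  Eq (Eq Nat 7 7) (refl Nat 7) (refl Nat 7)
reduction steps (normal order): 26
already normal: no
first contracted redex: a beta-redex


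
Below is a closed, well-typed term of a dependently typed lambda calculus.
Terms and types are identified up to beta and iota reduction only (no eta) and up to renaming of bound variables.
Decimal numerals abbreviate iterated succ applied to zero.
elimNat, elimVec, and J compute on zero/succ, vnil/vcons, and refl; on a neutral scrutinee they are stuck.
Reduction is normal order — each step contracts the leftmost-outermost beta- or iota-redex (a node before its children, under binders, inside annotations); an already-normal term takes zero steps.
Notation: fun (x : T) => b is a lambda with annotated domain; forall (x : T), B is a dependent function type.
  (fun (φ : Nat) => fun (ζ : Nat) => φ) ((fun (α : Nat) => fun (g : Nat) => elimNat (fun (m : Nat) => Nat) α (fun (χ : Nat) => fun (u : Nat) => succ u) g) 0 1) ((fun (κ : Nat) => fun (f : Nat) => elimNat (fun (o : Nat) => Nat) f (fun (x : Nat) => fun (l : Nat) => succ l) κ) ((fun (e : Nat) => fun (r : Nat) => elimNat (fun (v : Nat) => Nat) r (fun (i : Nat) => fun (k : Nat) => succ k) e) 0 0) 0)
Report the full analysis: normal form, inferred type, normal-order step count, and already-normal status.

resulting normal form:
  1
the term's type:
  Nat
normal-order step count: 8
started in normal form: no
first redex: a beta-redex


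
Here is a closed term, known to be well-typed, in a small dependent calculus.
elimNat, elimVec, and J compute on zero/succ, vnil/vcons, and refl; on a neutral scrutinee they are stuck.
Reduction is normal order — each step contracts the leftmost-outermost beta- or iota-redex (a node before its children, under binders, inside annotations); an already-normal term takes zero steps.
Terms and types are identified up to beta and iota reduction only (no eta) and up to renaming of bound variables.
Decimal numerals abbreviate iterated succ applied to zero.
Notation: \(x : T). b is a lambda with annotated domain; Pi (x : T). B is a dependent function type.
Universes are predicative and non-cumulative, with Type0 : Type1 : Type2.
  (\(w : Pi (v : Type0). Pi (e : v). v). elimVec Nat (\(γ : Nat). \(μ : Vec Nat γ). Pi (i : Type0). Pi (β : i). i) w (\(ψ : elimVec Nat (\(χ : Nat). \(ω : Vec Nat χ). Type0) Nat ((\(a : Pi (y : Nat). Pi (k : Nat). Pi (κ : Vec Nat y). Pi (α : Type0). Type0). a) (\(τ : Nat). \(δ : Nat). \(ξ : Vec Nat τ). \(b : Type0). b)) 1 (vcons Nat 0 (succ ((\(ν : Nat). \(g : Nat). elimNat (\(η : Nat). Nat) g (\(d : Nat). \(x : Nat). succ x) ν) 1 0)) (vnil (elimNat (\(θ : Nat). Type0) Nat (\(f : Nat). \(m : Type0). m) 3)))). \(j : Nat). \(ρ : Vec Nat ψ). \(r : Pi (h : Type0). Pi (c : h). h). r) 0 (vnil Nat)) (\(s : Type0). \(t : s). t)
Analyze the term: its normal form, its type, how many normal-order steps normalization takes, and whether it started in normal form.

normal form:
  \(w : Type0). \(v : w). v
the term's type:
  Pi (w : Type0). Pi (v : w). w
steps to reach normal form (normal order): 2
started in normal form: no
first redex: a beta-redex


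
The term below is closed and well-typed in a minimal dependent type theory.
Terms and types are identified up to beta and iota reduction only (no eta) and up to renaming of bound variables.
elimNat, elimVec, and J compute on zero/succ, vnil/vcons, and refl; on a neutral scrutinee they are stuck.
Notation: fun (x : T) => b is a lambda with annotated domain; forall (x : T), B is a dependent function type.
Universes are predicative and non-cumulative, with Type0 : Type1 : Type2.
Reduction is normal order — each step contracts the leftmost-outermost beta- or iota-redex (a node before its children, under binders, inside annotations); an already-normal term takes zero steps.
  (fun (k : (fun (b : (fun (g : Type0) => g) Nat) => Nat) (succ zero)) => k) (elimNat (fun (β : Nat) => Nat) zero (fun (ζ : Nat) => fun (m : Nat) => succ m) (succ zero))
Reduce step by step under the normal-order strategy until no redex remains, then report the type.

reduction (normal order):
  (fun (k : (fun (b : (fun (g : Type0) => g) Nat) => Nat) (succ zero)) => k) (elimNat (fun (β : Nat) => Nat) zero (fun (ζ : Nat) => fun (m : Nat) => succ m) (succ zero))
  ~> elimNat (fun (k : Nat) => Nat) zero (fun (b : Nat) => fun (g : Nat) => succ g) (succ zero)
  ~> (fun (k : Nat) => fun (b : Nat) => succ b) zero (elimNat (fun (g : Nat) => Nat) zero (fun (β : Nat) => fun (ζ : Nat) => succ ζ) zero)
  ~> (fun (k : Nat) => succ k) (elimNat (fun (b : Nat) => Nat) zero (fun (g : Nat) => fun (β : Nat) => succ β) zero)
  ~> succ (elimNat (fun (k : Nat) => Nat) zero (fun (b : Nat) => fun (g : Nat) => succ g) zero)
  ~> succ zero
the term's type:
  Nat


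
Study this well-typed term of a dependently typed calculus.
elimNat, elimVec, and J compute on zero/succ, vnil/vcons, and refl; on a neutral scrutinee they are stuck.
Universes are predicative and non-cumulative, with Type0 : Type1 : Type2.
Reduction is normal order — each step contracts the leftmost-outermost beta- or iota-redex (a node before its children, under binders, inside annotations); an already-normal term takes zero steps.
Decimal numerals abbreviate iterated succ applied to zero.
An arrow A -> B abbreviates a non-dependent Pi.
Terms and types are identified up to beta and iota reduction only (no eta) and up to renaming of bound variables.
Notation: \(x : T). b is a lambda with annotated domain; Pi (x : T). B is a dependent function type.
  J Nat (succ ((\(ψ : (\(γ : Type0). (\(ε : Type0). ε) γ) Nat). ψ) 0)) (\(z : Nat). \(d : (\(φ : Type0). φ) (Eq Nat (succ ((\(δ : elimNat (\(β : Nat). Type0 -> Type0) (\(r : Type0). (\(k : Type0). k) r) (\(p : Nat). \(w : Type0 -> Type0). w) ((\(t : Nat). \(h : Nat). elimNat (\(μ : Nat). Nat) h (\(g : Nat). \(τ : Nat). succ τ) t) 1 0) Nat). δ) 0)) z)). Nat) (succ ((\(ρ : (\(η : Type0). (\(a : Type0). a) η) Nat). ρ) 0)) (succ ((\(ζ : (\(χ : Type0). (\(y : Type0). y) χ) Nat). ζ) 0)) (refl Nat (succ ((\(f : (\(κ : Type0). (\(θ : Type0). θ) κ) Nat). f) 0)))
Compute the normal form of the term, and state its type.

resulting normal form:
  1
type:
  Nat
observation: the term reaches its normal form after 2 normal-order steps.


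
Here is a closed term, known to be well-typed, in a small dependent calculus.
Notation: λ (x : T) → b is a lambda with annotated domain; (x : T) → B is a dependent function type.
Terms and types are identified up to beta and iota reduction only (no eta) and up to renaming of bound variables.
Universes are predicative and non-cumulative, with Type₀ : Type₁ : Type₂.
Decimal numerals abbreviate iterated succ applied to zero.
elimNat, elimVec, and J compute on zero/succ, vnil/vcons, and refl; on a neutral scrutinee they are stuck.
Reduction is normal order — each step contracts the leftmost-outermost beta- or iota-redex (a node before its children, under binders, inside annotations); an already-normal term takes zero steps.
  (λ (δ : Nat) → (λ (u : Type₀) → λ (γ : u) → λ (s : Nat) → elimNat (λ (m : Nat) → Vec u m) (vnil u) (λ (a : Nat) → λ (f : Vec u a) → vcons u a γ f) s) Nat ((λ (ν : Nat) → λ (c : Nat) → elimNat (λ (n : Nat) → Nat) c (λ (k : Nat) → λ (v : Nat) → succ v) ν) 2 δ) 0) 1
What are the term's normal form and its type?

reduced normal form:
  vnil Nat
the term's type:
  Vec Nat 0
observation: reduction starts at a beta-redex, and 5 normal-order steps reach the normal form.


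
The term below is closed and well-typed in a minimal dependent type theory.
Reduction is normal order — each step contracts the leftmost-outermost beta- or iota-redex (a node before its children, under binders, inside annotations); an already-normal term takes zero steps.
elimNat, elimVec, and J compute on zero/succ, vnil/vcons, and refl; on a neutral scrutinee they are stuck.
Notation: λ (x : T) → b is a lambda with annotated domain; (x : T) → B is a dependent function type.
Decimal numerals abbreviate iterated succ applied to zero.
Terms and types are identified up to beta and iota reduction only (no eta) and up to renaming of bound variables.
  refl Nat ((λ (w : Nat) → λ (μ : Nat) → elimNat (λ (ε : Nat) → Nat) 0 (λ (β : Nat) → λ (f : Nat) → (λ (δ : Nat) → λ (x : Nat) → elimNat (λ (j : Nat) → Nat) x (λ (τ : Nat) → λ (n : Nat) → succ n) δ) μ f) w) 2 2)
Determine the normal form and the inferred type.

reduced normal form:
  refl Nat 4
type:
  Eq Nat 4 4
observation: the term reaches its normal form after 27 normal-order steps.


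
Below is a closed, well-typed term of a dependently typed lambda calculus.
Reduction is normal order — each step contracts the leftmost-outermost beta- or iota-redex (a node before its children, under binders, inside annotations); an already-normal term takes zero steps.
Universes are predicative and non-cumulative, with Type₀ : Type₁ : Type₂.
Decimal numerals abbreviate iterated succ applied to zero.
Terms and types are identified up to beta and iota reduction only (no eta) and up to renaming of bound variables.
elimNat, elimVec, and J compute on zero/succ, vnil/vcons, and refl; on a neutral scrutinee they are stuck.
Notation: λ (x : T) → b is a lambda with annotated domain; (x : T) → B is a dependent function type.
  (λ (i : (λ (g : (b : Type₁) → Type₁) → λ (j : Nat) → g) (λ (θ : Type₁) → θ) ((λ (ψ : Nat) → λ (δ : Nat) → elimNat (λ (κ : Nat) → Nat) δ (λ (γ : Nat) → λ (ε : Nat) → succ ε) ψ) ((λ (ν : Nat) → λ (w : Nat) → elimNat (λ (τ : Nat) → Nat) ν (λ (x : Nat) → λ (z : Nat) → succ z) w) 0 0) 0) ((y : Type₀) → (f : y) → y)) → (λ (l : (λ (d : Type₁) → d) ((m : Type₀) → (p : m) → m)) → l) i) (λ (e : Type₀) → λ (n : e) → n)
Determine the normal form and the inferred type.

resulting normal form:
  λ (i : Type₀) → λ (g : i) → g
the term's type:
  (i : Type₀) → (g : i) → i
observation: contracting a beta-redex first, the term normalizes in 2 steps.


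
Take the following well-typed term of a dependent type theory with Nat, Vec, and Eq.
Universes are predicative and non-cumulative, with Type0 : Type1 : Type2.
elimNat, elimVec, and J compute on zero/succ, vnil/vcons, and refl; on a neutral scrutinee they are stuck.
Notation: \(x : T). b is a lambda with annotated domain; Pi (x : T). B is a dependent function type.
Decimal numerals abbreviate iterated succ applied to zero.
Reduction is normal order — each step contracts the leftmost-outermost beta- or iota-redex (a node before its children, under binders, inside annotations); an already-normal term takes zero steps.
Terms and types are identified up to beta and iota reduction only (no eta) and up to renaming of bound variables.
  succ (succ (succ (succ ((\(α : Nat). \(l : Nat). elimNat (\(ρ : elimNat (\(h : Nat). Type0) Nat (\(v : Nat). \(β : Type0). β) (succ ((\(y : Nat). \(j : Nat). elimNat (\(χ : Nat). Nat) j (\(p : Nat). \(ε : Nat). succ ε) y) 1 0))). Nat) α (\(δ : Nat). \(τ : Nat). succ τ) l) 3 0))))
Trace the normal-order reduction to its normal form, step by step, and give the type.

normal-order reduction sequence:
  succ (succ (succ (succ ((\(α : Nat). \(l : Nat). elimNat (\(ρ : elimNat (\(h : Nat). Type0) Nat (\(v : Nat). \(β : Type0). β) (succ ((\(y : Nat). \(j : Nat). elimNat (\(χ : Nat). Nat) j (\(p : Nat). \(ε : Nat). succ ε) y) 1 0))). Nat) α (\(δ : Nat). \(τ : Nat). succ τ) l) 3 0))))
  ~> succ (succ (succ (succ ((\(α : Nat). elimNat (\(l : elimNat (\(ρ : Nat). Type0) Nat (\(h : Nat). \(v : Type0). v) (succ ((\(β : Nat). \(y : Nat). elimNat (\(j : Nat). Nat) y (\(χ : Nat). \(p : Nat). succ p) β) 1 0))). Nat) 3 (\(ε : Nat). \(δ : Nat). succ δ) α) 0))))
  ~> succ (succ (succ (succ (elimNat (\(α : elimNat (\(l : Nat). Type0) Nat (\(ρ : Nat). \(h : Type0). h) (succ ((\(v : Nat). \(β : Nat). elimNat (\(y : Nat). Nat) β (\(j : Nat). \(χ : Nat). succ χ) v) 1 0))). Nat) 3 (\(p : Nat). \(ε : Nat). succ ε) 0))))
  ~> 7
the term's type:
  Nat


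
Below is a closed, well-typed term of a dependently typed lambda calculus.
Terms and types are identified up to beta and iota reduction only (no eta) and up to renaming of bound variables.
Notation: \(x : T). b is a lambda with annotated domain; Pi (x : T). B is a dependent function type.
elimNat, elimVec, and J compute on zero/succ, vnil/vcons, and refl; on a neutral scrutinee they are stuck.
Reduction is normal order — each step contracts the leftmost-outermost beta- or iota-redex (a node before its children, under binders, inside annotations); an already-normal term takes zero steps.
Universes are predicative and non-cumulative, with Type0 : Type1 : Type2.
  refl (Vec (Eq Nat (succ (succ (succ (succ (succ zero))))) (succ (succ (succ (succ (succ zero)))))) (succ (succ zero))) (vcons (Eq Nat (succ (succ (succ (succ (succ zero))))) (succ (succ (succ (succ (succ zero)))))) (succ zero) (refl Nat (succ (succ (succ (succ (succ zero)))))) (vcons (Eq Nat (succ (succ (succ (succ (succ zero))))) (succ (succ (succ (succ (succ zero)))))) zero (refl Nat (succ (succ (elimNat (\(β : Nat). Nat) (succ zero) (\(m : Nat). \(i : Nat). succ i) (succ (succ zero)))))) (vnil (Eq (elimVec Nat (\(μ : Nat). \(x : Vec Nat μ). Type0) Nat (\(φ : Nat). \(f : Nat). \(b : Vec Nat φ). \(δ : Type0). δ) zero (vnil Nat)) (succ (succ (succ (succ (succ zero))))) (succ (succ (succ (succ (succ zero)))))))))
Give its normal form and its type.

normal form:
  refl (Vec (Eq Nat (succ (succ (succ (succ (succ zero))))) (succ (succ (succ (succ (succ zero)))))) (succ (succ zero))) (vcons (Eq Nat (succ (succ (succ (succ (succ zero))))) (succ (succ (succ (succ (succ zero)))))) (succ zero) (refl Nat (succ (succ (succ (succ (succ zero)))))) (vcons (Eq Nat (succ (succ (succ (succ (succ zero))))) (succ (succ (succ (succ (succ zero)))))) zero (refl Nat (succ (succ (succ (succ (succ zero)))))) (vnil (Eq Nat (succ (succ (succ (succ (succ zero))))) (succ (succ (succ (succ (succ zero)))))))))
the term's type:
  Eq (Vec (Eq Nat (succ (succ (succ (succ (succ zero))))) (succ (succ (succ (succ (succ zero)))))) (succ (succ zero))) (vcons (Eq Nat (succ (succ (succ (succ (succ zero))))) (succ (succ (succ (succ (succ zero)))))) (succ zero) (refl Nat (succ (succ (succ (succ (succ zero)))))) (vcons (Eq Nat (succ (succ (succ (succ (succ zero))))) (succ (succ (succ (succ (succ zero)))))) zero (refl Nat (succ (succ (succ (succ (succ zero)))))) (vnil (Eq Nat (succ (succ (succ (succ (succ zero))))) (succ (succ (succ (succ (succ zero))))))))) (vcons (Eq Nat (succ (succ (succ (succ (succ zero))))) (succ (succ (succ (succ (succ zero)))))) (succ zero) (refl Nat (succ (succ (succ (succ (succ zero)))))) (vcons (Eq Nat (succ (succ (succ (succ (succ zero))))) (succ (succ (succ (succ (succ zero)))))) zero (refl Nat (succ (succ (succ (succ (succ zero)))))) (vnil (Eq Nat (succ (succ (succ (succ (succ zero))))) (succ (succ (succ (succ (succ zero)))))))))
observation: contracting an elimNat iota-redex first, the term normalizes in 8 steps.


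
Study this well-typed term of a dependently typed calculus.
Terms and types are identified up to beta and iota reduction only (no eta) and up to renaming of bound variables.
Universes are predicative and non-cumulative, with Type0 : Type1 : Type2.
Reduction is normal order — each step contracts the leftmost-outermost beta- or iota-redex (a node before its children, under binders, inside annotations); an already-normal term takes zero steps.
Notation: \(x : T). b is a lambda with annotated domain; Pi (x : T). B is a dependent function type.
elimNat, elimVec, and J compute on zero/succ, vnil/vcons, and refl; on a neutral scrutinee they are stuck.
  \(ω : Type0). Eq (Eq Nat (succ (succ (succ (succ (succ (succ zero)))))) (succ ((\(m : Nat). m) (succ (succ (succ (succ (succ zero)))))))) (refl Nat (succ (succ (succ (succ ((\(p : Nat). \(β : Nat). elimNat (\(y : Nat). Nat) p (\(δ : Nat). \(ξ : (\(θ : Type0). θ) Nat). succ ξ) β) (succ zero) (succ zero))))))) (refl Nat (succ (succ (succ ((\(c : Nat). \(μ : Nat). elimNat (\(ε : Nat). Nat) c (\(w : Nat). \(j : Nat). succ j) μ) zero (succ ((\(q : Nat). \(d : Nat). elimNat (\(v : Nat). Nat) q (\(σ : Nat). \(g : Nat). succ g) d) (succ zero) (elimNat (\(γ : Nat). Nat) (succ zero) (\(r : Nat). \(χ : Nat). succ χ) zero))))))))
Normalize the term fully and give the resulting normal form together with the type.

resulting normal form:
  \(ω : Type0). Eq (Eq Nat (succ (succ (succ (succ (succ (succ zero)))))) (succ (succ (succ (succ (succ (succ zero))))))) (refl Nat (succ (succ (succ (succ (succ (succ zero))))))) (refl Nat (succ (succ (succ (succ (succ (succ zero)))))))
the term's type:
  Pi (ω : Type0). Type0
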